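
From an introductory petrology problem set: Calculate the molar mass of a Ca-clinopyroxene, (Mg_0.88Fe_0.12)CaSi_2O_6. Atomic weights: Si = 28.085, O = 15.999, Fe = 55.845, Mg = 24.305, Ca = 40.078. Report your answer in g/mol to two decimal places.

220.33 g/mol

M = 0.88×24.305 + 0.12×55.845 + 1×40.078 + 2×28.085 + 6×15.999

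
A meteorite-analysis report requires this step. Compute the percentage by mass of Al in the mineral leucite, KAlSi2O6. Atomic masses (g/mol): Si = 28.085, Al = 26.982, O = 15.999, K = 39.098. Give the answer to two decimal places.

Formula mass = 1×39.098 + 1×26.982 + 2×28.085 + 6×15.999 = 218.244 g/mol, of which 26.982 g is Al.
So Al makes up 26.982/218.244 = 0.1236 of the mass, i.e. 12.36%.

12.36 mass %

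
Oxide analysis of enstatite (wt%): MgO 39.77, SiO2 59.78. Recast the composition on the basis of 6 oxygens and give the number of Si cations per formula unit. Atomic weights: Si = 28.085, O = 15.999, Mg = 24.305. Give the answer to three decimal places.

2.006 Si apfu

MgO (M=40.304): mol = 0.98675; Mg = 0.98675, O = 0.98675.
SiO2 (M=60.083): mol = 0.99496; Si = 0.99496, O = 1.98992.
ΣO = 2.97667; factor = 6/ΣO = 2.01568.
Si apfu = 0.99496 × 2.01568 = 2.006.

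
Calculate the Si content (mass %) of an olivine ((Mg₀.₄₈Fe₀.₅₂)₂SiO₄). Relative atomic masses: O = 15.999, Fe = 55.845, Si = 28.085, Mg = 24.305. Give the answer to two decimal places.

16.19 mass %

Molar mass of (Mg₀.₄₈Fe₀.₅₂)₂SiO₄: 0.96×24.305 + 1.04×55.845 + 1×28.085 + 4×15.999 = 173.493 g/mol.
Mass of Si per formula unit: 1 × 28.085 = 28.085 g.
Weight fraction Si = 28.085 / 173.493 = 0.1619.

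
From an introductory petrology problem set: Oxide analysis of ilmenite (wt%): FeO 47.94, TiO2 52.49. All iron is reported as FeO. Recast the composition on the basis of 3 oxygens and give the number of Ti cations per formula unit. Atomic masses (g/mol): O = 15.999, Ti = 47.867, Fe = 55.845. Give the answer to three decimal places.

FeO (M=71.844): mol = 0.66728; Fe = 0.66728, O = 0.66728.
TiO2 (M=79.865): mol = 0.65723; Ti = 0.65723, O = 1.31446.
ΣO = 1.98174; factor = 3/ΣO = 1.51382.
Ti apfu = 0.65723 × 1.51382 = 0.995.

0.995 Ti apfu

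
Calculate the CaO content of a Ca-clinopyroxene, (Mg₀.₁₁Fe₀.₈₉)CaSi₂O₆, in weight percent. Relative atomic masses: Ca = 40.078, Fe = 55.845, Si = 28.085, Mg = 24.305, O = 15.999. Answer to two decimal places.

22.92 wt%

Molar mass of (Mg₀.₁₁Fe₀.₈₉)CaSi₂O₆ = 0.11·24.305 + 0.89·55.845 + 1·40.078 + 2·28.085 + 6·15.999 = 244.618 g/mol.
Each formula unit contains 1 Ca, equivalent to 1/1 = 1.0000 mol CaO.
M(CaO) = 1×40.078 + 1×15.999 = 56.077 g/mol.
Mass of CaO per formula unit = 1.0000 × 56.077 = 56.077 g.
CaO wt% = 56.077 / 244.618 × 100 = 22.92%.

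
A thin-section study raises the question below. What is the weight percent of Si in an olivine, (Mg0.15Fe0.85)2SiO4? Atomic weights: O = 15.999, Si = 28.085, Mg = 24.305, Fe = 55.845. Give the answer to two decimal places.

Formula mass = 0.30*24.305 + 1.70*55.845 + 1*28.085 + 4*15.999 = 194.309 g/mol, of which 28.085 g is Si.
So Si makes up 28.085/194.309 = 0.1445 of the mass, i.e. 14.45%.

14.45 weight percent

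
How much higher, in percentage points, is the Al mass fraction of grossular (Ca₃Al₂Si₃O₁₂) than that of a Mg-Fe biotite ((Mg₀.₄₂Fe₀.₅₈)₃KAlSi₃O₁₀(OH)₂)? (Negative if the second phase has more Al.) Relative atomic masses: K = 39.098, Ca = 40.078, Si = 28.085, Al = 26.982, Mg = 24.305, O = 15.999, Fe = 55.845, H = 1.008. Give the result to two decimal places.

6.27 percentage points

Al in Ca₃Al₂Si₃O₁₂: molar mass 450.441 g/mol; 2×26.982 = 53.964 g → 11.98 wt%.
Al in (Mg₀.₄₂Fe₀.₅₈)₃KAlSi₃O₁₀(OH)₂: molar mass 472.134 g/mol; 1×26.982 = 26.982 g → 5.71 wt%.
Difference = 11.98 − 5.71 = 6.27 percentage points.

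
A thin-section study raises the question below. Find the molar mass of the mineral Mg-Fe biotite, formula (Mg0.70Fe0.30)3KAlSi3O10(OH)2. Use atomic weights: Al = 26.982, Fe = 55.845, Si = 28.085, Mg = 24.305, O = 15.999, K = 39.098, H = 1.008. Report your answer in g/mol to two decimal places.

M = 2.10*24.305 + 0.90*55.845 + 1*39.098 + 1*26.982 + 3*28.085 + 12*15.999 + 2*1.008

445.64 g/mol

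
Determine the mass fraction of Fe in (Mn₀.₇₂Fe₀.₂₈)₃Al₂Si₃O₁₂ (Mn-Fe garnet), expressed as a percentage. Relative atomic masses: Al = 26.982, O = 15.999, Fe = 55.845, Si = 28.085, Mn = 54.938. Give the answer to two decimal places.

Formula mass = 2.16·54.938 + 0.84·55.845 + 2·26.982 + 3·28.085 + 12·15.999 = 495.783 g/mol, of which 46.910 g is Fe.
So Fe makes up 46.910/495.783 = 0.0946 of the mass, i.e. 9.46%.

9.46 weight percent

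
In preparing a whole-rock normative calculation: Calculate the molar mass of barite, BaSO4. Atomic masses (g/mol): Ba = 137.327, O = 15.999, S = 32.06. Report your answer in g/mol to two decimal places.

Ba: 1 × 137.327 = 137.3270
S: 1 × 32.06 = 32.0600
O: 4 × 15.999 = 63.9960
Summing the contributions gives the formula mass.

233.38 g/mol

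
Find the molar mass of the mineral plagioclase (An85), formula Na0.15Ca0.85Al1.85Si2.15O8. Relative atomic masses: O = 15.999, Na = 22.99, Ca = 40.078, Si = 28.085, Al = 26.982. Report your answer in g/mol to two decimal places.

M = 0.15×22.99 + 0.85×40.078 + 1.85×26.982 + 2.15×28.085 + 8×15.999

275.81 g/mol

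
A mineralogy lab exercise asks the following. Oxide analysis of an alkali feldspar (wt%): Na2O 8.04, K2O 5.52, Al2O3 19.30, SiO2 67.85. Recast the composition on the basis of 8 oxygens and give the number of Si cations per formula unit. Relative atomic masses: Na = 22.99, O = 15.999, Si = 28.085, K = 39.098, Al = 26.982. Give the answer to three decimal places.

8.04 wt% Na2O ÷ 61.979 g/mol = 0.12972 mol, giving 0.25944 Na and 0.12972 O.
5.52 wt% K2O ÷ 94.195 g/mol = 0.05860 mol, giving 0.11720 K and 0.05860 O.
19.30 wt% Al2O3 ÷ 101.961 g/mol = 0.18929 mol, giving 0.37858 Al and 0.56787 O.
67.85 wt% SiO2 ÷ 60.083 g/mol = 1.12927 mol, giving 1.12927 Si and 2.25854 O.
Oxygen sums to 3.01473; scaling by 8/3.01473 = 2.65364 puts the formula on 8 O.
Si: 1.12927 × 2.65364 = 2.997 atoms per formula unit.

2.997 Si apfu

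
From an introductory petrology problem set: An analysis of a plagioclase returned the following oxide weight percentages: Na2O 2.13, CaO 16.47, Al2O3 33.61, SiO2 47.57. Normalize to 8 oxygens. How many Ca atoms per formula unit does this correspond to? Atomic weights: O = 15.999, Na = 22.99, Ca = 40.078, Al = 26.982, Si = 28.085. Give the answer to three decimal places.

Na2O (M=61.979): mol = 0.03437; Na = 0.06874, O = 0.03437.
CaO (M=56.077): mol = 0.29370; Ca = 0.29370, O = 0.29370.
Al2O3 (M=101.961): mol = 0.32964; Al = 0.65928, O = 0.98892.
SiO2 (M=60.083): mol = 0.79174; Si = 0.79174, O = 1.58348.
ΣO = 2.90047; factor = 8/ΣO = 2.75817.
Ca apfu = 0.29370 × 2.75817 = 0.810.

0.810 Ca apfu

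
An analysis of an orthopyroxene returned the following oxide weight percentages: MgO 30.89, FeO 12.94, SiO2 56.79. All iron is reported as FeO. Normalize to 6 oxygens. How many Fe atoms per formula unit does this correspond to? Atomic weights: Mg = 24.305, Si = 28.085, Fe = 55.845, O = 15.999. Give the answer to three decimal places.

0.381 Fe apfu

MgO: 30.89/40.304 = 0.76643 mol → 0.76643 mol Mg, 0.76643 mol O.
FeO: 12.94/71.844 = 0.18011 mol → 0.18011 mol Fe, 0.18011 mol O.
SiO2: 56.79/60.083 = 0.94519 mol → 0.94519 mol Si, 1.89038 mol O.
Total oxygen = 2.83692 mol. Normalization factor = 6/2.83692 = 2.11497.
Fe per 6 O = 0.18011 × 2.11497 = 0.381.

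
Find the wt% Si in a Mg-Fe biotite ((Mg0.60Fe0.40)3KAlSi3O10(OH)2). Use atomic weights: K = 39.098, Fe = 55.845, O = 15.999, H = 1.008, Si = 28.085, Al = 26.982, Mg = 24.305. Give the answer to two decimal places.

18.51 wt%

Formula mass = 1.80×24.305 + 1.20×55.845 + 1×39.098 + 1×26.982 + 3×28.085 + 12×15.999 + 2×1.008 = 455.102 g/mol, of which 84.255 g is Si.
So Si makes up 84.255/455.102 = 0.1851 of the mass, i.e. 18.51%.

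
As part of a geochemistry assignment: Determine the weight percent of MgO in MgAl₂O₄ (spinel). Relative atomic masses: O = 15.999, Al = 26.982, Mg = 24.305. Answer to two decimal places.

M(MgAl₂O₄) = 142.265 g/mol; M(MgO) = 40.304 g/mol.
Moles MgO per formula unit = 1 Mg ÷ 1 = 1.0000.
MgO fraction = (1.0000 × 40.304) / 142.265 = 40.304/142.265 = 0.2833.

28.33 wt%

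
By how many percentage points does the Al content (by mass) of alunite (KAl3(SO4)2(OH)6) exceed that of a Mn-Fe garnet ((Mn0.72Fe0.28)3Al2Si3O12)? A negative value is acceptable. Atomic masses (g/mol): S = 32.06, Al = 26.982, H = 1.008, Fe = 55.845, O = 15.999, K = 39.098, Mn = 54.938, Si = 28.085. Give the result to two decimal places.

Al in KAl3(SO4)2(OH)6: molar mass 414.198 g/mol; 3×26.982 = 80.946 g → 19.54 wt%.
Al in (Mn0.72Fe0.28)3Al2Si3O12: molar mass 495.783 g/mol; 2×26.982 = 53.964 g → 10.88 wt%.
Difference = 19.54 − 10.88 = 8.66 percentage points.

8.66 percentage points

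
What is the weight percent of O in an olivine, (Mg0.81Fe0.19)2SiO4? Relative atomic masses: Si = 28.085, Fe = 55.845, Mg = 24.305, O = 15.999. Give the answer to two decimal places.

Molar mass of (Mg0.81Fe0.19)2SiO4: 1.62*24.305 + 0.38*55.845 + 1*28.085 + 4*15.999 = 152.676 g/mol.
Mass of O per formula unit: 4 × 15.999 = 63.996 g.
Weight fraction O = 63.996 / 152.676 = 0.4192.

41.92 wt%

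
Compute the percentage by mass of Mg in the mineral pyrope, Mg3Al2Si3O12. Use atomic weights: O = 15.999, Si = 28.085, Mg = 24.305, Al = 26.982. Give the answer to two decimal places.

18.09 mass %

Formula mass = 3·24.305 + 2·26.982 + 3·28.085 + 12·15.999 = 403.122 g/mol, of which 72.915 g is Mg.
So Mg makes up 72.915/403.122 = 0.1809 of the mass, i.e. 18.09%.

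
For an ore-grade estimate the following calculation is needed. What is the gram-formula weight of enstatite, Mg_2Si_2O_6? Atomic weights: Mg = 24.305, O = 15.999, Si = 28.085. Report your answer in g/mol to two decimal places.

M = 2*24.305 + 2*28.085 + 6*15.999

200.77 g/mol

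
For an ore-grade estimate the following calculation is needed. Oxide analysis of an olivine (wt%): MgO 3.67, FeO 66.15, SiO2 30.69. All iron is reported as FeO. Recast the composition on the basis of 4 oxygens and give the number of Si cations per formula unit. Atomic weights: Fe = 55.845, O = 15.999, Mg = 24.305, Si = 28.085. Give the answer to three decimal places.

1.005 Si apfu

MgO (M=40.304): mol = 0.09106; Mg = 0.09106, O = 0.09106.
FeO (M=71.844): mol = 0.92074; Fe = 0.92074, O = 0.92074.
SiO2 (M=60.083): mol = 0.51079; Si = 0.51079, O = 1.02158.
ΣO = 2.03338; factor = 4/ΣO = 1.96717.
Si apfu = 0.51079 × 1.96717 = 1.005.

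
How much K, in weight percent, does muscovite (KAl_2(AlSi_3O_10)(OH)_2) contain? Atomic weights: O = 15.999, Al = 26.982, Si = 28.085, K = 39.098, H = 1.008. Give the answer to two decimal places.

9.82 weight percent

Molar mass of KAl_2(AlSi_3O_10)(OH)_2: 1·39.098 + 3·26.982 + 3·28.085 + 12·15.999 + 2·1.008 = 398.303 g/mol.
Mass of K per formula unit: 1 × 39.098 = 39.098 g.
Weight fraction K = 39.098 / 398.303 = 0.0982.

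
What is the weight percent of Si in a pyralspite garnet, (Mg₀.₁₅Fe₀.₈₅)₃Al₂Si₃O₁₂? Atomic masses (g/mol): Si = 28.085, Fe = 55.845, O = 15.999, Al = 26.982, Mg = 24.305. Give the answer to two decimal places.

17.42 mass %

Formula mass = 0.45×24.305 + 2.55×55.845 + 2×26.982 + 3×28.085 + 12×15.999 = 483.549 g/mol, of which 84.255 g is Si.
So Si makes up 84.255/483.549 = 0.1742 of the mass, i.e. 17.42%.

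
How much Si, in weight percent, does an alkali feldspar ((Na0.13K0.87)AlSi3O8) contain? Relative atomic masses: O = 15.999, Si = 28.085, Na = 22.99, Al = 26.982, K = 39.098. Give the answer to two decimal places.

Formula mass = 0.13*22.99 + 0.87*39.098 + 1*26.982 + 3*28.085 + 8*15.999 = 276.233 g/mol, of which 84.255 g is Si.
So Si makes up 84.255/276.233 = 0.3050 of the mass, i.e. 30.50%.

30.50 weight percent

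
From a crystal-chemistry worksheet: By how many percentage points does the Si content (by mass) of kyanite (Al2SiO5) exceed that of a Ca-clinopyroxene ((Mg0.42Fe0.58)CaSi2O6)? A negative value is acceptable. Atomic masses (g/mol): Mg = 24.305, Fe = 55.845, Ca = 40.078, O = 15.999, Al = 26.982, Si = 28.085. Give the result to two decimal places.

First mineral: 28.085 g Si in 162.044 g formula = 17.33 wt% Si.
Second mineral: 56.170 g Si in 234.840 g formula = 23.92 wt% Si.
17.33% − 23.92% gives a difference of -6.59 percentage points.

-6.59 percentage points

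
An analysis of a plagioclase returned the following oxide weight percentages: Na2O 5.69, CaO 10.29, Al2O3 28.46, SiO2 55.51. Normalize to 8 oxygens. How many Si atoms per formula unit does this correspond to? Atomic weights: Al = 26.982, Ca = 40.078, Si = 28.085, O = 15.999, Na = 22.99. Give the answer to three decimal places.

5.69 wt% Na2O ÷ 61.979 g/mol = 0.09181 mol, giving 0.18362 Na and 0.09181 O.
10.29 wt% CaO ÷ 56.077 g/mol = 0.18350 mol, giving 0.18350 Ca and 0.18350 O.
28.46 wt% Al2O3 ÷ 101.961 g/mol = 0.27913 mol, giving 0.55826 Al and 0.83739 O.
55.51 wt% SiO2 ÷ 60.083 g/mol = 0.92389 mol, giving 0.92389 Si and 1.84778 O.
Oxygen sums to 2.96048; scaling by 8/2.96048 = 2.70226 puts the formula on 8 O.
Si: 0.92389 × 2.70226 = 2.497 atoms per formula unit.

2.497 Si apfu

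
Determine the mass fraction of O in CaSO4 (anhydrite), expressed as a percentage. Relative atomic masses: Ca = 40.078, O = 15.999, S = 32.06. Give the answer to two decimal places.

Formula mass = 1*40.078 + 1*32.06 + 4*15.999 = 136.134 g/mol, of which 63.996 g is O.
So O makes up 63.996/136.134 = 0.4701 of the mass, i.e. 47.01%.

47.01 wt%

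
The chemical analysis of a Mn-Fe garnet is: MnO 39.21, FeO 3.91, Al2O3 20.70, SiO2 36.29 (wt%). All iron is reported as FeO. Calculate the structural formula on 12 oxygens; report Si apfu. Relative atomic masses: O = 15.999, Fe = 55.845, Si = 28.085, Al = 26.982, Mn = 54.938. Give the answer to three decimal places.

39.21 wt% MnO ÷ 70.937 g/mol = 0.55274 mol, giving 0.55274 Mn and 0.55274 O.
3.91 wt% FeO ÷ 71.844 g/mol = 0.05442 mol, giving 0.05442 Fe and 0.05442 O.
20.70 wt% Al2O3 ÷ 101.961 g/mol = 0.20302 mol, giving 0.40604 Al and 0.60906 O.
36.29 wt% SiO2 ÷ 60.083 g/mol = 0.60400 mol, giving 0.60400 Si and 1.20800 O.
Oxygen sums to 2.42422; scaling by 12/2.42422 = 4.95005 puts the formula on 12 O.
Si: 0.60400 × 4.95005 = 2.990 atoms per formula unit.

2.990 Si apfu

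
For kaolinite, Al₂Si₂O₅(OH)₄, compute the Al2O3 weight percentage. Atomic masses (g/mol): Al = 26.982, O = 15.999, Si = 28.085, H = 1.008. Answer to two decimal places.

Molar mass of Al₂Si₂O₅(OH)₄ = 2·26.982 + 2·28.085 + 9·15.999 + 4·1.008 = 258.157 g/mol.
Each formula unit contains 2 Al, equivalent to 2/2 = 1.0000 mol Al2O3.
M(Al2O3) = 2×26.982 + 3×15.999 = 101.961 g/mol.
Mass of Al2O3 per formula unit = 1.0000 × 101.961 = 101.961 g.
Al2O3 wt% = 101.961 / 258.157 × 100 = 39.50%.

39.50 wt%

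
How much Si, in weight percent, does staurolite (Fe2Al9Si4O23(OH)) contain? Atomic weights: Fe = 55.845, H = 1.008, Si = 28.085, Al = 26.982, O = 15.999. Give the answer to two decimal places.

Formula mass = 2*55.845 + 9*26.982 + 4*28.085 + 24*15.999 + 1*1.008 = 851.852 g/mol, of which 112.340 g is Si.
So Si makes up 112.340/851.852 = 0.1319 of the mass, i.e. 13.19%.

13.19 weight percent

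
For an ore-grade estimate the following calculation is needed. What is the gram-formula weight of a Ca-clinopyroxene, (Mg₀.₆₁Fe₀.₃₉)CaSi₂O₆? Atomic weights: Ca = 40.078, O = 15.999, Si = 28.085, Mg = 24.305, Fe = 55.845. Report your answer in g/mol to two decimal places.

M = 0.61*24.305 + 0.39*55.845 + 1*40.078 + 2*28.085 + 6*15.999

228.85 g/mol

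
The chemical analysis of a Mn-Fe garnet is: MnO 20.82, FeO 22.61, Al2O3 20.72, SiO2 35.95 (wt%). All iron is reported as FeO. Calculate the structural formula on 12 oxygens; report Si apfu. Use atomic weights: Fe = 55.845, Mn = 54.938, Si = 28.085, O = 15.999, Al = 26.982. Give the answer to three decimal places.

2.974 Si apfu

MnO: 20.82/70.937 = 0.29350 mol → 0.29350 mol Mn, 0.29350 mol O.
FeO: 22.61/71.844 = 0.31471 mol → 0.31471 mol Fe, 0.31471 mol O.
Al2O3: 20.72/101.961 = 0.20321 mol → 0.40642 mol Al, 0.60963 mol O.
SiO2: 35.95/60.083 = 0.59834 mol → 0.59834 mol Si, 1.19668 mol O.
Total oxygen = 2.41452 mol. Normalization factor = 12/2.41452 = 4.96993.
Si per 12 O = 0.59834 × 4.96993 = 2.974.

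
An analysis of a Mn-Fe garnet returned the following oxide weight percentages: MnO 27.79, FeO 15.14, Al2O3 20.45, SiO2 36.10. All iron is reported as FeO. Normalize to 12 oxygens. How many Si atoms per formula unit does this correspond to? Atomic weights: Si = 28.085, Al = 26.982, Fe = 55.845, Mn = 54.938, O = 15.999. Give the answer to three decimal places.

MnO: 27.79/70.937 = 0.39176 mol → 0.39176 mol Mn, 0.39176 mol O.
FeO: 15.14/71.844 = 0.21073 mol → 0.21073 mol Fe, 0.21073 mol O.
Al2O3: 20.45/101.961 = 0.20057 mol → 0.40114 mol Al, 0.60171 mol O.
SiO2: 36.10/60.083 = 0.60084 mol → 0.60084 mol Si, 1.20168 mol O.
Total oxygen = 2.40588 mol. Normalization factor = 12/2.40588 = 4.98778.
Si per 12 O = 0.60084 × 4.98778 = 2.997.

2.997 Si apfu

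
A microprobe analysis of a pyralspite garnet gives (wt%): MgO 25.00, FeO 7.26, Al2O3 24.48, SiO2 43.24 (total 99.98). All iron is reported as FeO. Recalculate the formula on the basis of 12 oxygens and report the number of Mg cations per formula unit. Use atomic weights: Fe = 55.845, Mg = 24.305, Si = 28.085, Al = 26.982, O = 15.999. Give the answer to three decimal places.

25.00 wt% MgO ÷ 40.304 g/mol = 0.62029 mol, giving 0.62029 Mg and 0.62029 O.
7.26 wt% FeO ÷ 71.844 g/mol = 0.10105 mol, giving 0.10105 Fe and 0.10105 O.
24.48 wt% Al2O3 ÷ 101.961 g/mol = 0.24009 mol, giving 0.48018 Al and 0.72027 O.
43.24 wt% SiO2 ÷ 60.083 g/mol = 0.71967 mol, giving 0.71967 Si and 1.43934 O.
Oxygen sums to 2.88095; scaling by 12/2.88095 = 4.16529 puts the formula on 12 O.
Mg: 0.62029 × 4.16529 = 2.584 atoms per formula unit.

2.584 Mg apfu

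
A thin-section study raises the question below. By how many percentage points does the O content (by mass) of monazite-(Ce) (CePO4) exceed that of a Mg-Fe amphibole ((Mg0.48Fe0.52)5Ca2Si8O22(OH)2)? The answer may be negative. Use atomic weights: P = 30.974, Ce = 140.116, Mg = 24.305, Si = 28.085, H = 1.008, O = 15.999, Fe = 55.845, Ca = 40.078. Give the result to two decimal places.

-15.71 percentage points

O in CePO4: molar mass 235.086 g/mol; 4×15.999 = 63.996 g → 27.22 wt%.
O in (Mg0.48Fe0.52)5Ca2Si8O22(OH)2: molar mass 894.357 g/mol; 24×15.999 = 383.976 g → 42.93 wt%.
Difference = 27.22 − 42.93 = -15.71 percentage points.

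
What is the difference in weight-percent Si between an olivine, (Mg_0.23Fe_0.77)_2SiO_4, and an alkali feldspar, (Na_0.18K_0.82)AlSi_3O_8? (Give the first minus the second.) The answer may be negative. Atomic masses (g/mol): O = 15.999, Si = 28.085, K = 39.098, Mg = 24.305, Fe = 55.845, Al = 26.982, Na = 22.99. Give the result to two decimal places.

Si in (Mg_0.23Fe_0.77)_2SiO_4: molar mass 189.263 g/mol; 1×28.085 = 28.085 g → 14.84 wt%.
Si in (Na_0.18K_0.82)AlSi_3O_8: molar mass 275.428 g/mol; 3×28.085 = 84.255 g → 30.59 wt%.
Difference = 14.84 − 30.59 = -15.75 percentage points.

-15.75 percentage points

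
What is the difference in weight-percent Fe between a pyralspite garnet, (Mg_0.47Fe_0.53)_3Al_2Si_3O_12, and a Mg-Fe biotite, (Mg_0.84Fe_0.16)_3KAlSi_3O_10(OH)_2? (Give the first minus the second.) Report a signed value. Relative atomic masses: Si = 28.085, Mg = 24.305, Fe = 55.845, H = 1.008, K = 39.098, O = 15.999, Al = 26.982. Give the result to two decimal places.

13.39 percentage points

Fe in (Mg_0.47Fe_0.53)_3Al_2Si_3O_12: molar mass 453.271 g/mol; 1.59×55.845 = 88.794 g → 19.59 wt%.
Fe in (Mg_0.84Fe_0.16)_3KAlSi_3O_10(OH)_2: molar mass 432.393 g/mol; 0.48×55.845 = 26.806 g → 6.20 wt%.
Difference = 19.59 − 6.20 = 13.39 percentage points.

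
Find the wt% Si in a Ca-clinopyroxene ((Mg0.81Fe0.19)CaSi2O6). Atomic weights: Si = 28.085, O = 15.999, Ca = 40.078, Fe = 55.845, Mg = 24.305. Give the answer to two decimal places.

Formula mass = 0.81*24.305 + 0.19*55.845 + 1*40.078 + 2*28.085 + 6*15.999 = 222.540 g/mol, of which 56.170 g is Si.
So Si makes up 56.170/222.540 = 0.2524 of the mass, i.e. 25.24%.

25.24 weight percent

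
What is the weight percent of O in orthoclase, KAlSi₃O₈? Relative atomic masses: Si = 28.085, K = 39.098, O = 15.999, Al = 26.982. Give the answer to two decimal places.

Molar mass of KAlSi₃O₈: 1×39.098 + 1×26.982 + 3×28.085 + 8×15.999 = 278.327 g/mol.
Mass of O per formula unit: 8 × 15.999 = 127.992 g.
Weight fraction O = 127.992 / 278.327 = 0.4599.

45.99 wt%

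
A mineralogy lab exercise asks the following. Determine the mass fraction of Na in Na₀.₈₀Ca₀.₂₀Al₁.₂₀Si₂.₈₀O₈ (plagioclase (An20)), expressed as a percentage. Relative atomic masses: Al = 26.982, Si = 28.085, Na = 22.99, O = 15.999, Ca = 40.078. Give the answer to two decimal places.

Formula mass = 0.80·22.99 + 0.20·40.078 + 1.20·26.982 + 2.80·28.085 + 8·15.999 = 265.416 g/mol, of which 18.392 g is Na.
So Na makes up 18.392/265.416 = 0.0693 of the mass, i.e. 6.93%.

6.93 weight percent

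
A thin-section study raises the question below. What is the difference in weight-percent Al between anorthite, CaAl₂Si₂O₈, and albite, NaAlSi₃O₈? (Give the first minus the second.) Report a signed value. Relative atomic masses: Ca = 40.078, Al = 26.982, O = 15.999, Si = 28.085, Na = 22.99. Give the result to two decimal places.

9.11 percentage points

M(CaAl₂Si₂O₈) = 278.204 g/mol, so wt% Al = 53.964/278.204 × 100 = 19.40%.
M(NaAlSi₃O₈) = 262.219 g/mol, so wt% Al = 26.982/262.219 × 100 = 10.29%.
19.40 − 10.29 = 9.11 pp.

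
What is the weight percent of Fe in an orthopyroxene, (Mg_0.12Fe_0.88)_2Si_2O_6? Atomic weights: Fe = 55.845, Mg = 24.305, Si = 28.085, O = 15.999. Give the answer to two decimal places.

38.35 wt%

Formula mass = 0.24*24.305 + 1.76*55.845 + 2*28.085 + 6*15.999 = 256.284 g/mol, of which 98.287 g is Fe.
So Fe makes up 98.287/256.284 = 0.3835 of the mass, i.e. 38.35%.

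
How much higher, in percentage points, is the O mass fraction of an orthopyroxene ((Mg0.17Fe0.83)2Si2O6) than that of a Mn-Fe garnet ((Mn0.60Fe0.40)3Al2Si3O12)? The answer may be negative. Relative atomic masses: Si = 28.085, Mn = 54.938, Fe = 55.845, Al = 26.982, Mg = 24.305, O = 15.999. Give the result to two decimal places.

-0.78 percentage points

O in (Mg0.17Fe0.83)2Si2O6: molar mass 253.130 g/mol; 6×15.999 = 95.994 g → 37.92 wt%.
O in (Mn0.60Fe0.40)3Al2Si3O12: molar mass 496.109 g/mol; 12×15.999 = 191.988 g → 38.70 wt%.
Difference = 37.92 − 38.70 = -0.78 percentage points.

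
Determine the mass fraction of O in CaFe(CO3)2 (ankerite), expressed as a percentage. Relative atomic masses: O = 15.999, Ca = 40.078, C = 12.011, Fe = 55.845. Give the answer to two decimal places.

Formula mass = 1·40.078 + 1·55.845 + 2·12.011 + 6·15.999 = 215.939 g/mol, of which 95.994 g is O.
So O makes up 95.994/215.939 = 0.4445 of the mass, i.e. 44.45%.

44.45 wt%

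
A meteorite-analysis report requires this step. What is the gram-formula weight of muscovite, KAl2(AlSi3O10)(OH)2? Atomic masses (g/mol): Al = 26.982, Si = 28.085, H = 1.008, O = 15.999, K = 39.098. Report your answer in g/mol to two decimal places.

398.30 g/mol

M = 1·39.098 + 3·26.982 + 3·28.085 + 12·15.999 + 2·1.008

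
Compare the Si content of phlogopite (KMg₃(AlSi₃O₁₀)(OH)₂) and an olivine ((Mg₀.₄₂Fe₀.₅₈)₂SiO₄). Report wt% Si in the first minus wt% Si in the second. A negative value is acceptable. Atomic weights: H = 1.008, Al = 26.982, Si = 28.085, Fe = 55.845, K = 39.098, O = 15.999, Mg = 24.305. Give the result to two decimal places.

4.35 percentage points

First mineral: 84.255 g Si in 417.254 g formula = 20.19 wt% Si.
Second mineral: 28.085 g Si in 177.277 g formula = 15.84 wt% Si.
20.19% − 15.84% gives a difference of 4.35 percentage points.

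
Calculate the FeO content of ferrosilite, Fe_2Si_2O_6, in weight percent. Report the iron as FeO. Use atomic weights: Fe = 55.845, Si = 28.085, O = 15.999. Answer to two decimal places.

M(Fe_2Si_2O_6) = 263.854 g/mol; M(FeO) = 71.844 g/mol.
Moles FeO per formula unit = 2 Fe ÷ 1 = 2.0000.
FeO fraction = (2.0000 × 71.844) / 263.854 = 143.688/263.854 = 0.5446.

54.46 wt%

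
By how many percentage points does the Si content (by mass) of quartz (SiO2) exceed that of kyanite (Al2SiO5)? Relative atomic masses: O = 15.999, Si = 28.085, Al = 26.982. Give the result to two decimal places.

29.41 percentage points

M(SiO2) = 60.083 g/mol, so wt% Si = 28.085/60.083 × 100 = 46.74%.
M(Al2SiO5) = 162.044 g/mol, so wt% Si = 28.085/162.044 × 100 = 17.33%.
46.74 − 17.33 = 29.41 pp.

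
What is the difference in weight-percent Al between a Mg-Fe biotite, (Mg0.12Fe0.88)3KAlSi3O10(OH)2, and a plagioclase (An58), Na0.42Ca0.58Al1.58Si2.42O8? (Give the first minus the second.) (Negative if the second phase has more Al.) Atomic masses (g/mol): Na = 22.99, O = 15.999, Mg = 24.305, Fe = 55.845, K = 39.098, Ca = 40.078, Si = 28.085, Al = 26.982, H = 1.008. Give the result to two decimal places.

-10.31 percentage points

Al in (Mg0.12Fe0.88)3KAlSi3O10(OH)2: molar mass 500.520 g/mol; 1×26.982 = 26.982 g → 5.39 wt%.
Al in Na0.42Ca0.58Al1.58Si2.42O8: molar mass 271.490 g/mol; 1.58×26.982 = 42.632 g → 15.70 wt%.
Difference = 5.39 − 15.70 = -10.31 percentage points.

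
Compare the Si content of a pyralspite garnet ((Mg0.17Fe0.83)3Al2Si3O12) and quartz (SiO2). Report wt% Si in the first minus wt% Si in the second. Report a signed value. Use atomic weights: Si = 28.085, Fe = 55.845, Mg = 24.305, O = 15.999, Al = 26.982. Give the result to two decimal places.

-29.25 percentage points

First mineral: 84.255 g Si in 481.657 g formula = 17.49 wt% Si.
Second mineral: 28.085 g Si in 60.083 g formula = 46.74 wt% Si.
17.49% − 46.74% gives a difference of -29.25 percentage points.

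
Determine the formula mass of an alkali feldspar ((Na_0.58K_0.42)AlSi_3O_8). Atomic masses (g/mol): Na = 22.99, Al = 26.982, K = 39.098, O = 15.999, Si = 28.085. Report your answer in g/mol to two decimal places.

M = 0.58·22.99 + 0.42·39.098 + 1·26.982 + 3·28.085 + 8·15.999

268.98 g/mol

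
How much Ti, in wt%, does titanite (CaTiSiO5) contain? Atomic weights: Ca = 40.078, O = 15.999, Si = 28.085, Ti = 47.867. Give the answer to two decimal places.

Formula mass = 1×40.078 + 1×47.867 + 1×28.085 + 5×15.999 = 196.025 g/mol, of which 47.867 g is Ti.
So Ti makes up 47.867/196.025 = 0.2442 of the mass, i.e. 24.42%.

24.42 wt%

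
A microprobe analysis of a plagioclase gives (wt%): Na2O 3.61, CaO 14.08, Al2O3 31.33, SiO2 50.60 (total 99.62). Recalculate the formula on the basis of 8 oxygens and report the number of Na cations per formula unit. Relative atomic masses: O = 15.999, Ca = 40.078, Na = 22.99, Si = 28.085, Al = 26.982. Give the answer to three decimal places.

0.320 Na apfu

Na2O: 3.61/61.979 = 0.05825 mol → 0.11650 mol Na, 0.05825 mol O.
CaO: 14.08/56.077 = 0.25108 mol → 0.25108 mol Ca, 0.25108 mol O.
Al2O3: 31.33/101.961 = 0.30727 mol → 0.61454 mol Al, 0.92181 mol O.
SiO2: 50.60/60.083 = 0.84217 mol → 0.84217 mol Si, 1.68434 mol O.
Total oxygen = 2.91548 mol. Normalization factor = 8/2.91548 = 2.74397.
Na per 8 O = 0.11650 × 2.74397 = 0.320.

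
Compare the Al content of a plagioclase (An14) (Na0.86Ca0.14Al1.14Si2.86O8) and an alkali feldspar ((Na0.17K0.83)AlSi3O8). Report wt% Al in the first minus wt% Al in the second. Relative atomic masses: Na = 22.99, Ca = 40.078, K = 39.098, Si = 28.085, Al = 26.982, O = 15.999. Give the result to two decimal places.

First mineral: 30.759 g Al in 264.457 g formula = 11.63 wt% Al.
Second mineral: 26.982 g Al in 275.589 g formula = 9.79 wt% Al.
11.63% − 9.79% gives a difference of 1.84 percentage points.

1.84 percentage points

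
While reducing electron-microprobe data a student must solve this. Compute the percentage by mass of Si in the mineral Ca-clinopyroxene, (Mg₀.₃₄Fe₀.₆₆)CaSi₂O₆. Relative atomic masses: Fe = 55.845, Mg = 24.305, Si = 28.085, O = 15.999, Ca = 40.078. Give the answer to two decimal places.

Molar mass of (Mg₀.₃₄Fe₀.₆₆)CaSi₂O₆: 0.34*24.305 + 0.66*55.845 + 1*40.078 + 2*28.085 + 6*15.999 = 237.363 g/mol.
Mass of Si per formula unit: 2 × 28.085 = 56.170 g.
Weight fraction Si = 56.170 / 237.363 = 0.2366.

23.66 mass %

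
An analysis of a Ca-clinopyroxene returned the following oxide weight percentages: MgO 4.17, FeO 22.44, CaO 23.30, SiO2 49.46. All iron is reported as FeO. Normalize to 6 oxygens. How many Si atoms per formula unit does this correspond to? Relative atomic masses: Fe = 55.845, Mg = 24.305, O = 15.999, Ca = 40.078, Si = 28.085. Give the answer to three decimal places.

4.17 wt% MgO ÷ 40.304 g/mol = 0.10346 mol, giving 0.10346 Mg and 0.10346 O.
22.44 wt% FeO ÷ 71.844 g/mol = 0.31234 mol, giving 0.31234 Fe and 0.31234 O.
23.30 wt% CaO ÷ 56.077 g/mol = 0.41550 mol, giving 0.41550 Ca and 0.41550 O.
49.46 wt% SiO2 ÷ 60.083 g/mol = 0.82319 mol, giving 0.82319 Si and 1.64638 O.
Oxygen sums to 2.47768; scaling by 6/2.47768 = 2.42162 puts the formula on 6 O.
Si: 0.82319 × 2.42162 = 1.993 atoms per formula unit.

1.993 Si apfu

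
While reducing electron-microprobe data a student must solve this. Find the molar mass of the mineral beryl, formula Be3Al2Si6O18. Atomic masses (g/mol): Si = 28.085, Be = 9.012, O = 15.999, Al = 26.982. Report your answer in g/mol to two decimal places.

537.49 g/mol

Be: 3 × 9.012 = 27.0360
Al: 2 × 26.982 = 53.9640
Si: 6 × 28.085 = 168.5100
O: 18 × 15.999 = 287.9820
Summing the contributions gives the formula mass.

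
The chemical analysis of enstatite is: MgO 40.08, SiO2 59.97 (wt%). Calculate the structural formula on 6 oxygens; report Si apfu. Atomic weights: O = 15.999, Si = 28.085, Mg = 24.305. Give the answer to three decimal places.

MgO (M=40.304): mol = 0.99444; Mg = 0.99444, O = 0.99444.
SiO2 (M=60.083): mol = 0.99812; Si = 0.99812, O = 1.99624.
ΣO = 2.99068; factor = 6/ΣO = 2.00623.
Si apfu = 0.99812 × 2.00623 = 2.002.

2.002 Si apfu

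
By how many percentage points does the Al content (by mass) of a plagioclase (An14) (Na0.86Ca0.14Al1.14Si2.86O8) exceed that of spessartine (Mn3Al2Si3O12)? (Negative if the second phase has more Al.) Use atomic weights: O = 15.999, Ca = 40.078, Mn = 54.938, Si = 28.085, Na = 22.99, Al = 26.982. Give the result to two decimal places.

M(Na0.86Ca0.14Al1.14Si2.86O8) = 264.457 g/mol, so wt% Al = 30.759/264.457 × 100 = 11.63%.
M(Mn3Al2Si3O12) = 495.021 g/mol, so wt% Al = 53.964/495.021 × 100 = 10.90%.
11.63 − 10.90 = 0.73 pp.

0.73 percentage points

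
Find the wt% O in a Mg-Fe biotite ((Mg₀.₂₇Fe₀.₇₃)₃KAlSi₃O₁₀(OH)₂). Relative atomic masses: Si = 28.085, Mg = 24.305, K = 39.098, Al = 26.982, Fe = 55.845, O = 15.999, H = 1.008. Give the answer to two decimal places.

39.48 weight percent

Molar mass of (Mg₀.₂₇Fe₀.₇₃)₃KAlSi₃O₁₀(OH)₂: 0.81×24.305 + 2.19×55.845 + 1×39.098 + 1×26.982 + 3×28.085 + 12×15.999 + 2×1.008 = 486.327 g/mol.
Mass of O per formula unit: 12 × 15.999 = 191.988 g.
Weight fraction O = 191.988 / 486.327 = 0.3948.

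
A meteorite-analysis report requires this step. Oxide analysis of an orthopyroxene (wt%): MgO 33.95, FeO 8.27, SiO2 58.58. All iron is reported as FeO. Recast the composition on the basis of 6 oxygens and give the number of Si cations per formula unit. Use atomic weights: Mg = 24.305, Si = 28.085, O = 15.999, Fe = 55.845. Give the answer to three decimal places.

MgO: 33.95/40.304 = 0.84235 mol → 0.84235 mol Mg, 0.84235 mol O.
FeO: 8.27/71.844 = 0.11511 mol → 0.11511 mol Fe, 0.11511 mol O.
SiO2: 58.58/60.083 = 0.97498 mol → 0.97498 mol Si, 1.94996 mol O.
Total oxygen = 2.90742 mol. Normalization factor = 6/2.90742 = 2.06369.
Si per 6 O = 0.97498 × 2.06369 = 2.012.

2.012 Si apfu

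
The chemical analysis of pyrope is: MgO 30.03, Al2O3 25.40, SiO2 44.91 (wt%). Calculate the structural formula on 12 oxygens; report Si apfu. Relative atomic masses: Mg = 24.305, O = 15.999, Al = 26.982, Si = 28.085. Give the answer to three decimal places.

3.003 Si apfu

MgO: 30.03/40.304 = 0.74509 mol → 0.74509 mol Mg, 0.74509 mol O.
Al2O3: 25.40/101.961 = 0.24911 mol → 0.49822 mol Al, 0.74733 mol O.
SiO2: 44.91/60.083 = 0.74747 mol → 0.74747 mol Si, 1.49494 mol O.
Total oxygen = 2.98736 mol. Normalization factor = 12/2.98736 = 4.01692.
Si per 12 O = 0.74747 × 4.01692 = 3.003.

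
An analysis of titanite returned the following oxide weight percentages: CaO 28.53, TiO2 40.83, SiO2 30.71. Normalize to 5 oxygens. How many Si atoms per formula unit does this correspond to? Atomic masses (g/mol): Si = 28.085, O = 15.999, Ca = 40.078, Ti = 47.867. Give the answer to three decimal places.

CaO: 28.53/56.077 = 0.50876 mol → 0.50876 mol Ca, 0.50876 mol O.
TiO2: 40.83/79.865 = 0.51124 mol → 0.51124 mol Ti, 1.02248 mol O.
SiO2: 30.71/60.083 = 0.51113 mol → 0.51113 mol Si, 1.02226 mol O.
Total oxygen = 2.55350 mol. Normalization factor = 5/2.55350 = 1.95810.
Si per 5 O = 0.51113 × 1.95810 = 1.001.

1.001 Si apfu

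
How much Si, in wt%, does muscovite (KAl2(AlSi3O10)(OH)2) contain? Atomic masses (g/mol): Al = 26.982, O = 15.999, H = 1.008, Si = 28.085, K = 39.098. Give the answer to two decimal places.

Molar mass of KAl2(AlSi3O10)(OH)2: 1*39.098 + 3*26.982 + 3*28.085 + 12*15.999 + 2*1.008 = 398.303 g/mol.
Mass of Si per formula unit: 3 × 28.085 = 84.255 g.
Weight fraction Si = 84.255 / 398.303 = 0.2115.

21.15 wt%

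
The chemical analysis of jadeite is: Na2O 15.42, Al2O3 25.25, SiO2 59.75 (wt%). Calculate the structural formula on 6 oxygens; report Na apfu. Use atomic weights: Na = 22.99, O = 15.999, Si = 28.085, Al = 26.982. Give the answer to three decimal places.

1.002 Na apfu

Na2O (M=61.979): mol = 0.24879; Na = 0.49758, O = 0.24879.
Al2O3 (M=101.961): mol = 0.24764; Al = 0.49528, O = 0.74292.
SiO2 (M=60.083): mol = 0.99446; Si = 0.99446, O = 1.98892.
ΣO = 2.98063; factor = 6/ΣO = 2.01300.
Na apfu = 0.49758 × 2.01300 = 1.002.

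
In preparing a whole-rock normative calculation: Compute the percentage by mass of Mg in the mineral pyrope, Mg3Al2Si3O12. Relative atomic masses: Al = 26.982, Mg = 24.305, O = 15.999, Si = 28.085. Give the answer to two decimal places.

Formula mass = 3×24.305 + 2×26.982 + 3×28.085 + 12×15.999 = 403.122 g/mol, of which 72.915 g is Mg.
So Mg makes up 72.915/403.122 = 0.1809 of the mass, i.e. 18.09%.

18.09 mass %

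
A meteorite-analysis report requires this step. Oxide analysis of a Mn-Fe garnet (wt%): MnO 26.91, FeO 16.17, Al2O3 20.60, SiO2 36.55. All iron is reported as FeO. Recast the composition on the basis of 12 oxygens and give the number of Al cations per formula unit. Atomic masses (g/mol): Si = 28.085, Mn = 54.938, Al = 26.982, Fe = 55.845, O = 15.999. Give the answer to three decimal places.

MnO: 26.91/70.937 = 0.37935 mol → 0.37935 mol Mn, 0.37935 mol O.
FeO: 16.17/71.844 = 0.22507 mol → 0.22507 mol Fe, 0.22507 mol O.
Al2O3: 20.60/101.961 = 0.20204 mol → 0.40408 mol Al, 0.60612 mol O.
SiO2: 36.55/60.083 = 0.60833 mol → 0.60833 mol Si, 1.21666 mol O.
Total oxygen = 2.42720 mol. Normalization factor = 12/2.42720 = 4.94397.
Al per 12 O = 0.40408 × 4.94397 = 1.998.

1.998 Al apfu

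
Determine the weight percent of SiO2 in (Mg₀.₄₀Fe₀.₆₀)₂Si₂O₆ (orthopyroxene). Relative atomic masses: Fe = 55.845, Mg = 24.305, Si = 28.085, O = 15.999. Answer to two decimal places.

Molar mass of (Mg₀.₄₀Fe₀.₆₀)₂Si₂O₆ = 0.80*24.305 + 1.20*55.845 + 2*28.085 + 6*15.999 = 238.622 g/mol.
Each formula unit contains 2 Si, equivalent to 2/1 = 2.0000 mol SiO2.
M(SiO2) = 1×28.085 + 2×15.999 = 60.083 g/mol.
Mass of SiO2 per formula unit = 2.0000 × 60.083 = 120.166 g.
SiO2 wt% = 120.166 / 238.622 × 100 = 50.36%.

50.36 wt%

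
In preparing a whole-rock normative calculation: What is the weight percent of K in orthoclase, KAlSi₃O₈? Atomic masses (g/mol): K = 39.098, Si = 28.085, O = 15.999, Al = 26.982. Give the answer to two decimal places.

14.05 mass %

Molar mass of KAlSi₃O₈: 1·39.098 + 1·26.982 + 3·28.085 + 8·15.999 = 278.327 g/mol.
Mass of K per formula unit: 1 × 39.098 = 39.098 g.
Weight fraction K = 39.098 / 278.327 = 0.1405.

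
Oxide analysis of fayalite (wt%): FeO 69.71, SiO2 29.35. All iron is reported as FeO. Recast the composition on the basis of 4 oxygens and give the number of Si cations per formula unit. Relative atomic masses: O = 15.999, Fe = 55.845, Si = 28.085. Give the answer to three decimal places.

FeO (M=71.844): mol = 0.97030; Fe = 0.97030, O = 0.97030.
SiO2 (M=60.083): mol = 0.48849; Si = 0.48849, O = 0.97698.
ΣO = 1.94728; factor = 4/ΣO = 2.05415.
Si apfu = 0.48849 × 2.05415 = 1.003.

1.003 Si apfu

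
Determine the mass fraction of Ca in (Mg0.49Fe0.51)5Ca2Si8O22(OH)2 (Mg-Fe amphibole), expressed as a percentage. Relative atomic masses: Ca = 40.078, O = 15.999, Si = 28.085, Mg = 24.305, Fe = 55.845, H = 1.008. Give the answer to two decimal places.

Formula mass = 2.45×24.305 + 2.55×55.845 + 2×40.078 + 8×28.085 + 24×15.999 + 2×1.008 = 892.780 g/mol, of which 80.156 g is Ca.
So Ca makes up 80.156/892.780 = 0.0898 of the mass, i.e. 8.98%.

8.98 weight percent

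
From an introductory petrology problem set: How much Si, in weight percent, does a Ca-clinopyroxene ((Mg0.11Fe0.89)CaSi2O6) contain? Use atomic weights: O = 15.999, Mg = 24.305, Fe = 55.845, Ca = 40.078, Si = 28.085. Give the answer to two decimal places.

22.96 weight percent

Formula mass = 0.11×24.305 + 0.89×55.845 + 1×40.078 + 2×28.085 + 6×15.999 = 244.618 g/mol, of which 56.170 g is Si.
So Si makes up 56.170/244.618 = 0.2296 of the mass, i.e. 22.96%.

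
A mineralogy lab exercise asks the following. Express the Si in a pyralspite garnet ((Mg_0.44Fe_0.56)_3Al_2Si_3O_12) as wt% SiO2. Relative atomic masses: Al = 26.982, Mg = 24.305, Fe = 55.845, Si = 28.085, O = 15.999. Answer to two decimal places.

Formula mass = 456.109 g/mol.
3 Si → 3.0000 mol SiO2 per formula unit; M(SiO2) = 60.083, so SiO2 mass = 180.249 g.
180.249/456.109 × 100 = 39.52 wt%.

39.52 wt%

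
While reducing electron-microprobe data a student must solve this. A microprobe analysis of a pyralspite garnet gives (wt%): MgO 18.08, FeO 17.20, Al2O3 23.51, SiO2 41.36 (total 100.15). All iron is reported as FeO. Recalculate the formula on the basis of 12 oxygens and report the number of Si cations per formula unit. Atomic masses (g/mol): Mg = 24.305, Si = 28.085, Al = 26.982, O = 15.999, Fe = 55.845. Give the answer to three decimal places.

18.08 wt% MgO ÷ 40.304 g/mol = 0.44859 mol, giving 0.44859 Mg and 0.44859 O.
17.20 wt% FeO ÷ 71.844 g/mol = 0.23941 mol, giving 0.23941 Fe and 0.23941 O.
23.51 wt% Al2O3 ÷ 101.961 g/mol = 0.23058 mol, giving 0.46116 Al and 0.69174 O.
41.36 wt% SiO2 ÷ 60.083 g/mol = 0.68838 mol, giving 0.68838 Si and 1.37676 O.
Oxygen sums to 2.75650; scaling by 12/2.75650 = 4.35335 puts the formula on 12 O.
Si: 0.68838 × 4.35335 = 2.997 atoms per formula unit.

2.997 Si apfu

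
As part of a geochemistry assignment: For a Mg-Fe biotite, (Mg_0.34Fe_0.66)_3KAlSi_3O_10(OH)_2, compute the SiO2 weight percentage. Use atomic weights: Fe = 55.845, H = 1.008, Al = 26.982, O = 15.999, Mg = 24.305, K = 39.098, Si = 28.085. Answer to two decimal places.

37.58 wt%

M((Mg_0.34Fe_0.66)_3KAlSi_3O_10(OH)_2) = 479.703 g/mol; M(SiO2) = 60.083 g/mol.
Moles SiO2 per formula unit = 3 Si ÷ 1 = 3.0000.
SiO2 fraction = (3.0000 × 60.083) / 479.703 = 180.249/479.703 = 0.3758.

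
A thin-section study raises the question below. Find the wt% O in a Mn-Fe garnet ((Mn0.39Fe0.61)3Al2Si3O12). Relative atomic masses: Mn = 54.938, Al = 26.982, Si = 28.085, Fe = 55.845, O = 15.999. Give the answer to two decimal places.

38.65 mass %

Molar mass of (Mn0.39Fe0.61)3Al2Si3O12: 1.17*54.938 + 1.83*55.845 + 2*26.982 + 3*28.085 + 12*15.999 = 496.681 g/mol.
Mass of O per formula unit: 12 × 15.999 = 191.988 g.
Weight fraction O = 191.988 / 496.681 = 0.3865.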